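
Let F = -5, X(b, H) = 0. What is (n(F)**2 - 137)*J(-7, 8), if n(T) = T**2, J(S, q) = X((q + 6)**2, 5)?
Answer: 0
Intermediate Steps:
J(S, q) = 0
(n(F)**2 - 137)*J(-7, 8) = (((-5)**2)**2 - 137)*0 = (25**2 - 137)*0 = (625 - 137)*0 = 488*0 = 0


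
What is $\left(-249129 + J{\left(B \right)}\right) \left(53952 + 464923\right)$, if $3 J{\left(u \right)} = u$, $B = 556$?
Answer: $- \frac{387511935125}{3} \approx -1.2917 \cdot 10^{11}$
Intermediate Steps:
$J{\left(u \right)} = \frac{u}{3}$
$\left(-249129 + J{\left(B \right)}\right) \left(53952 + 464923\right) = \left(-249129 + \frac{1}{3} \cdot 556\right) \left(53952 + 464923\right) = \left(-249129 + \frac{556}{3}\right) 518875 = \left(- \frac{746831}{3}\right) 518875 = - \frac{387511935125}{3}$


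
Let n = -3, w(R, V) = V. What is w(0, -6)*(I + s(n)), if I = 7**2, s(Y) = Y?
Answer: -276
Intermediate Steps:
I = 49
w(0, -6)*(I + s(n)) = -6*(49 - 3) = -6*46 = -276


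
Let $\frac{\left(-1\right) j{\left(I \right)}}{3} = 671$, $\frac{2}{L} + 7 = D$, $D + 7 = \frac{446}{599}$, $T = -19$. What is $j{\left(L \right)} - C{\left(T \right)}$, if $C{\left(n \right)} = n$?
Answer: $-1994$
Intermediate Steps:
$D = - \frac{3747}{599}$ ($D = -7 + \frac{446}{599} = - \frac{3747}{599} \approx -6.2554$)
$L = - \frac{599}{3970}$ ($L = \frac{2}{-7 - \frac{3747}{599}} = \frac{2}{- \frac{7940}{599}} = 2 \left(- \frac{599}{7940}\right) = - \frac{599}{3970} \approx -0.15088$)
$j{\left(I \right)} = -2013$ ($j{\left(I \right)} = \left(-3\right) 671 = -2013$)
$j{\left(L \right)} - C{\left(T \right)} = -2013 - -19 = -2013 + 19 = -1994$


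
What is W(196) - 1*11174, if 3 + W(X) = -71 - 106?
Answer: -11354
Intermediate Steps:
W(X) = -180 (W(X) = -3 + (-71 - 106) = -3 - 177 = -180)
W(196) - 1*11174 = -180 - 1*11174 = -180 - 11174 = -11354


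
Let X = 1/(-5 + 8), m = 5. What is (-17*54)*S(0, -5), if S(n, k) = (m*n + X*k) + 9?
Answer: -6732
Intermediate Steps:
X = 1/3 ≈ 0.33333
S(n, k) = 9 + 5*n + k/3 (S(n, k) = (5*n + k/3) + 9 = 9 + 5*n + k/3)
(-17*54)*S(0, -5) = (-17*54)*(9 + 5*0 + (1/3)*(-5)) = -918*(9 + 0 - 5/3) = -918*22/3 = -6732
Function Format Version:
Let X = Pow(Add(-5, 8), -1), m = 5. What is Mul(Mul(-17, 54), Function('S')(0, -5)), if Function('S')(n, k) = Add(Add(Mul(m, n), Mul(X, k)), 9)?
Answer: -6732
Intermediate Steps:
X = Rational(1, 3) (X = Pow(3, -1) = Rational(1, 3) ≈ 0.33333)
Function('S')(n, k) = Add(9, Mul(5, n), Mul(Rational(1, 3), k)) (Function('S')(n, k) = Add(Add(Mul(5, n), Mul(Rational(1, 3), k)), 9) = Add(9, Mul(5, n), Mul(Rational(1, 3), k)))
Mul(Mul(-17, 54), Function('S')(0, -5)) = Mul(Mul(-17, 54), Add(9, Mul(5, 0), Mul(Rational(1, 3), -5))) = Mul(-918, Add(9, 0, Rational(-5, 3))) = Mul(-918, Rational(22, 3)) = -6732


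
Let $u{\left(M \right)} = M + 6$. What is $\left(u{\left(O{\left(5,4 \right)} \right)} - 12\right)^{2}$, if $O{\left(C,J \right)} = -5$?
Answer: $121$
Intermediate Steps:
$u{\left(M \right)} = 6 + M$
$\left(u{\left(O{\left(5,4 \right)} \right)} - 12\right)^{2} = \left(\left(6 - 5\right) - 12\right)^{2} = \left(1 - 12\right)^{2} = \left(-11\right)^{2} = 121$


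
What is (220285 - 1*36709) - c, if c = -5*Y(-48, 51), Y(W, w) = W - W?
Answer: 183576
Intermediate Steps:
Y(W, w) = 0
c = 0 (c = -5*0 = 0)
(220285 - 1*36709) - c = (220285 - 1*36709) - 1*0 = (220285 - 36709) + 0 = 183576 + 0 = 183576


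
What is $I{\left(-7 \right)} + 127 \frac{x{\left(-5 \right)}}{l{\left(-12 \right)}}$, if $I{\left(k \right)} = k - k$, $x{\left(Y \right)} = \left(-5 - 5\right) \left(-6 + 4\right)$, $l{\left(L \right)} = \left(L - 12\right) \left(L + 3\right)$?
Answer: $\frac{635}{54} \approx 11.759$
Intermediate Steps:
$l{\left(L \right)} = \left(-12 + L\right) \left(3 + L\right)$
$x{\left(Y \right)} = 20$ ($x{\left(Y \right)} = \left(-10\right) \left(-2\right) = 20$)
$I{\left(k \right)} = 0$
$I{\left(-7 \right)} + 127 \frac{x{\left(-5 \right)}}{l{\left(-12 \right)}} = 0 + 127 \frac{20}{-36 + \left(-12\right)^{2} - -108} = 0 + 127 \frac{20}{-36 + 144 + 108} = 0 + 127 \cdot \frac{20}{216} = 0 + 127 \cdot 20 \cdot \frac{1}{216} = 0 + 127 \cdot \frac{5}{54} = 0 + \frac{635}{54} = \frac{635}{54}$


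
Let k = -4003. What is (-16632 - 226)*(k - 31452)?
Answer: 597700390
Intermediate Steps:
(-16632 - 226)*(k - 31452) = (-16632 - 226)*(-4003 - 31452) = -16858*(-35455) = 597700390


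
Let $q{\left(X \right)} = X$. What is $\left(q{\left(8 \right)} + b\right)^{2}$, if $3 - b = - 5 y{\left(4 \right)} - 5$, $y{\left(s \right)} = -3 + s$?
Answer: $441$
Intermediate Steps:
$b = 13$ ($b = 3 - \left(- 5 \left(-3 + 4\right) - 5\right) = 3 - \left(\left(-5\right) 1 - 5\right) = 3 - \left(-5 - 5\right) = 3 - -10 = 3 + 10 = 13$)
$\left(q{\left(8 \right)} + b\right)^{2} = \left(8 + 13\right)^{2} = 21^{2} = 441$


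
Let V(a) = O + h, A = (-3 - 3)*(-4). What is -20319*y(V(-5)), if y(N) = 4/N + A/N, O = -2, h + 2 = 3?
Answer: 568932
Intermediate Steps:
h = 1 (h = -2 + 3 = 1)
A = 24 (A = -6*(-4) = 24)
V(a) = -1 (V(a) = -2 + 1 = -1)
y(N) = 28/N (y(N) = 4/N + 24/N = 28/N)
-20319*y(V(-5)) = -568932/(-1) = -568932*(-1) = -20319*(-28) = 568932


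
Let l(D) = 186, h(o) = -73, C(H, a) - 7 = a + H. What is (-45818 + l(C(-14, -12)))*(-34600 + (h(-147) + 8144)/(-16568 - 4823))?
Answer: 33773916571072/21391 ≈ 1.5789e+9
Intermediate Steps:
C(H, a) = 7 + H + a (C(H, a) = 7 + (a + H) = 7 + (H + a) = 7 + H + a)
(-45818 + l(C(-14, -12)))*(-34600 + (h(-147) + 8144)/(-16568 - 4823)) = (-45818 + 186)*(-34600 + (-73 + 8144)/(-16568 - 4823)) = -45632*(-34600 + 8071/(-21391)) = -45632*(-34600 + 8071*(-1/21391)) = -45632*(-34600 - 8071/21391) = -45632*(-740136671/21391) = 33773916571072/21391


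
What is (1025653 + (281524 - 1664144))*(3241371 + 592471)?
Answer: -1368555077214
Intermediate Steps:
(1025653 + (281524 - 1664144))*(3241371 + 592471) = (1025653 - 1382620)*3833842 = -356967*3833842 = -1368555077214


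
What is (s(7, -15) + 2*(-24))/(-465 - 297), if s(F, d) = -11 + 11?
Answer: 8/127 ≈ 0.062992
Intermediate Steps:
s(F, d) = 0
(s(7, -15) + 2*(-24))/(-465 - 297) = (0 + 2*(-24))/(-465 - 297) = (0 - 48)/(-762) = -48*(-1/762) = 8/127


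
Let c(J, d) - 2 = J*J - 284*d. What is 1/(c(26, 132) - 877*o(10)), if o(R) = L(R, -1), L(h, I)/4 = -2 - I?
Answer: -1/33302 ≈ -3.0028e-5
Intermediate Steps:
L(h, I) = -8 - 4*I (L(h, I) = 4*(-2 - I) = -8 - 4*I)
o(R) = -4 (o(R) = -8 - 4*(-1) = -8 + 4 = -4)
c(J, d) = 2 + J**2 - 284*d (c(J, d) = 2 + (J*J - 284*d) = 2 + (J**2 - 284*d) = 2 + J**2 - 284*d)
1/(c(26, 132) - 877*o(10)) = 1/((2 + 26**2 - 284*132) - 877*(-4)) = 1/((2 + 676 - 37488) + 3508) = 1/(-36810 + 3508) = 1/(-33302) = -1/33302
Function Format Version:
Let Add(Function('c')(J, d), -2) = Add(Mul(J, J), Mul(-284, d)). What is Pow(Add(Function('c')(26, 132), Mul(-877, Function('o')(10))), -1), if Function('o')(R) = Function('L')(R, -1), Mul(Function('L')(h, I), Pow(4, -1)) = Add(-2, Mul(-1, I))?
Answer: Rational(-1, 33302) ≈ -3.0028e-5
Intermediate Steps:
Function('L')(h, I) = Add(-8, Mul(-4, I)) (Function('L')(h, I) = Mul(4, Add(-2, Mul(-1, I))) = Add(-8, Mul(-4, I)))
Function('o')(R) = -4 (Function('o')(R) = Add(-8, Mul(-4, -1)) = Add(-8, 4) = -4)
Function('c')(J, d) = Add(2, Pow(J, 2), Mul(-284, d)) (Function('c')(J, d) = Add(2, Add(Mul(J, J), Mul(-284, d))) = Add(2, Add(Pow(J, 2), Mul(-284, d))) = Add(2, Pow(J, 2), Mul(-284, d)))
Pow(Add(Function('c')(26, 132), Mul(-877, Function('o')(10))), -1) = Pow(Add(Add(2, Pow(26, 2), Mul(-284, 132)), Mul(-877, -4)), -1) = Pow(Add(Add(2, 676, -37488), 3508), -1) = Pow(Add(-36810, 3508), -1) = Pow(-33302, -1) = Rational(-1, 33302)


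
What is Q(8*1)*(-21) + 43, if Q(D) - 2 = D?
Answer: -167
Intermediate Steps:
Q(D) = 2 + D
Q(8*1)*(-21) + 43 = (2 + 8*1)*(-21) + 43 = (2 + 8)*(-21) + 43 = 10*(-21) + 43 = -210 + 43 = -167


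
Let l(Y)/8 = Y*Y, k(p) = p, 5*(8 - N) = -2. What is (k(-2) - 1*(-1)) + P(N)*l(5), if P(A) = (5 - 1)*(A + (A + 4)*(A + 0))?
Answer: 90047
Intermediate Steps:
N = 42/5 (N = 8 - ⅕*(-2) = 8 + ⅖ = 42/5 ≈ 8.4000)
P(A) = 4*A + 4*A*(4 + A) (P(A) = 4*(A + (4 + A)*A) = 4*(A + A*(4 + A)) = 4*A + 4*A*(4 + A))
l(Y) = 8*Y² (l(Y) = 8*(Y*Y) = 8*Y²)
(k(-2) - 1*(-1)) + P(N)*l(5) = (-2 - 1*(-1)) + (4*(42/5)*(5 + 42/5))*(8*5²) = (-2 + 1) + (4*(42/5)*(67/5))*(8*25) = -1 + (11256/25)*200 = -1 + 90048 = 90047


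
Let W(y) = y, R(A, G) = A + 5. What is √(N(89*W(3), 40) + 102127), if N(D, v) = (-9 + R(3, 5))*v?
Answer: 3*√11343 ≈ 319.51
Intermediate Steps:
R(A, G) = 5 + A
N(D, v) = -v (N(D, v) = (-9 + (5 + 3))*v = (-9 + 8)*v = -v)
√(N(89*W(3), 40) + 102127) = √(-1*40 + 102127) = √(-40 + 102127) = √102087 = 3*√11343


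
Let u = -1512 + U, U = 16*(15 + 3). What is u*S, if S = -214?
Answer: 261936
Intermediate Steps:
U = 288 (U = 16*18 = 288)
u = -1224 (u = -1512 + 288 = -1224)
u*S = -1224*(-214) = 261936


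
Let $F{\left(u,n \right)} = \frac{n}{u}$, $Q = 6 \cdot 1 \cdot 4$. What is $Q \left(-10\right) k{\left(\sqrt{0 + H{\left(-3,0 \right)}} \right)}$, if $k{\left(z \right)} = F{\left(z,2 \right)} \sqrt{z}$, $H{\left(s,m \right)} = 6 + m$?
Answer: $- 80 \cdot 6^{\frac{3}{4}} \approx -306.69$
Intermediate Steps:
$Q = 24$ ($Q = 6 \cdot 4 = 24$)
$k{\left(z \right)} = \frac{2}{\sqrt{z}}$ ($k{\left(z \right)} = \frac{2}{z} \sqrt{z} = \frac{2}{\sqrt{z}}$)
$Q \left(-10\right) k{\left(\sqrt{0 + H{\left(-3,0 \right)}} \right)} = 24 \left(-10\right) \frac{2}{\sqrt[4]{0 + \left(6 + 0\right)}} = - 240 \frac{2}{\sqrt[4]{0 + 6}} = - 240 \frac{2}{\sqrt[4]{6}} = - 240 \cdot 2 \frac{6^{\frac{3}{4}}}{6} = - 240 \frac{6^{\frac{3}{4}}}{3} = - 80 \cdot 6^{\frac{3}{4}}$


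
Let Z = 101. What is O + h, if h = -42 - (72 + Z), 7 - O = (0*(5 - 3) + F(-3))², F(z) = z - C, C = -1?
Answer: -212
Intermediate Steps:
F(z) = 1 + z (F(z) = z - 1*(-1) = z + 1 = 1 + z)
O = 3 (O = 7 - (0*(5 - 3) + (1 - 3))² = 7 - (0*2 - 2)² = 7 - (0 - 2)² = 7 - 1*(-2)² = 7 - 1*4 = 7 - 4 = 3)
h = -215 (h = -42 - (72 + 101) = -42 - 1*173 = -42 - 173 = -215)
O + h = 3 - 215 = -212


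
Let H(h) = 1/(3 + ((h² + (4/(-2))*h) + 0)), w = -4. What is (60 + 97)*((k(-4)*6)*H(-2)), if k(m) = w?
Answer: -3768/11 ≈ -342.55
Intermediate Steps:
k(m) = -4
H(h) = 1/(3 + h² - 2*h) (H(h) = 1/(3 + ((h² + (4*(-½))*h) + 0)) = 1/(3 + ((h² - 2*h) + 0)) = 1/(3 + (h² - 2*h)) = 1/(3 + h² - 2*h))
(60 + 97)*((k(-4)*6)*H(-2)) = (60 + 97)*((-4*6)/(3 + (-2)² - 2*(-2))) = 157*(-24/(3 + 4 + 4)) = 157*(-24/11) = -3768/11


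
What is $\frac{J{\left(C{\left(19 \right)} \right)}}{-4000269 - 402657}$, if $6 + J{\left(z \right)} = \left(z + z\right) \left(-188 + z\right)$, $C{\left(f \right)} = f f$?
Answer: $- \frac{62450}{2201463} \approx -0.028367$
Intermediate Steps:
$C{\left(f \right)} = f^{2}$
$J{\left(z \right)} = -6 + 2 z \left(-188 + z\right)$ ($J{\left(z \right)} = -6 + \left(z + z\right) \left(-188 + z\right) = -6 + 2 z \left(-188 + z\right)$)
$\frac{J{\left(C{\left(19 \right)} \right)}}{-4000269 - 402657} = \frac{-6 - 376 \cdot 19^{2} + 2 \left(19^{2}\right)^{2}}{-4000269 - 402657} = \frac{-6 - 135736 + 2 \cdot 361^{2}}{-4402926} = \left(-6 - 135736 + 2 \cdot 130321\right) \left(- \frac{1}{4402926}\right) = \left(-6 - 135736 + 260642\right) \left(- \frac{1}{4402926}\right) = 124900 \left(- \frac{1}{4402926}\right) = - \frac{62450}{2201463}$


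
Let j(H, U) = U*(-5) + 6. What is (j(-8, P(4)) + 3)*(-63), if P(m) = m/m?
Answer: -252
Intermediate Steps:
P(m) = 1
j(H, U) = 6 - 5*U (j(H, U) = -5*U + 6 = 6 - 5*U)
(j(-8, P(4)) + 3)*(-63) = ((6 - 5*1) + 3)*(-63) = ((6 - 5) + 3)*(-63) = (1 + 3)*(-63) = 4*(-63) = -252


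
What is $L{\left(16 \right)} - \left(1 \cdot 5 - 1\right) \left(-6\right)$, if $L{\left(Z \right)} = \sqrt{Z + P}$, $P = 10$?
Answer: $24 + \sqrt{26} \approx 29.099$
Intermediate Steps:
$L{\left(Z \right)} = \sqrt{10 + Z}$ ($L{\left(Z \right)} = \sqrt{Z + 10} = \sqrt{10 + Z}$)
$L{\left(16 \right)} - \left(1 \cdot 5 - 1\right) \left(-6\right) = \sqrt{10 + 16} - \left(1 \cdot 5 - 1\right) \left(-6\right) = \sqrt{26} - \left(5 + \left(-4 + 3\right)\right) \left(-6\right) = \sqrt{26} - \left(5 - 1\right) \left(-6\right) = \sqrt{26} - 4 \left(-6\right) = \sqrt{26} - -24 = \sqrt{26} + 24 = 24 + \sqrt{26}$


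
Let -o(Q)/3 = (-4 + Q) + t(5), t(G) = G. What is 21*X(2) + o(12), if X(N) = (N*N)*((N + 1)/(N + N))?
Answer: 24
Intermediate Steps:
X(N) = N*(1 + N)/2 (X(N) = N²*((1 + N)/((2*N))) = N²*((1 + N)*(1/(2*N))) = N²*((1 + N)/(2*N)) = N*(1 + N)/2)
o(Q) = -3 - 3*Q (o(Q) = -3*((-4 + Q) + 5) = -3*(1 + Q) = -3 - 3*Q)
21*X(2) + o(12) = 21*((½)*2*(1 + 2)) + (-3 - 3*12) = 21*((½)*2*3) + (-3 - 36) = 21*3 - 39 = 63 - 39 = 24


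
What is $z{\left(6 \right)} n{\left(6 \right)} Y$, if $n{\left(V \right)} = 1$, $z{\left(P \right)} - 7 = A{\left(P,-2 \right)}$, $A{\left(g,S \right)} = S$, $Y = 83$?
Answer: $415$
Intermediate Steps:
$z{\left(P \right)} = 5$ ($z{\left(P \right)} = 7 - 2 = 5$)
$z{\left(6 \right)} n{\left(6 \right)} Y = 5 \cdot 1 \cdot 83 = 5 \cdot 83 = 415$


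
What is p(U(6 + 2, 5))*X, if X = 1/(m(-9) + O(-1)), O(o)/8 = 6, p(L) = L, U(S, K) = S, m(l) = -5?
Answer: 8/43 ≈ 0.18605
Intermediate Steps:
O(o) = 48 (O(o) = 8*6 = 48)
X = 1/43 (X = 1/(-5 + 48) = 1/43 ≈ 0.023256)
p(U(6 + 2, 5))*X = (6 + 2)*(1/43) = 8*(1/43) = 8/43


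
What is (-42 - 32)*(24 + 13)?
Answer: -2738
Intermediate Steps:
(-42 - 32)*(24 + 13) = -74*37 = -2738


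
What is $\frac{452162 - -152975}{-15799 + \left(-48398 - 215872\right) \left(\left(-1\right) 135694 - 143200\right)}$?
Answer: $\frac{46549}{5669484737} \approx 8.2105 \cdot 10^{-6}$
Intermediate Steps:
$\frac{452162 - -152975}{-15799 + \left(-48398 - 215872\right) \left(\left(-1\right) 135694 - 143200\right)} = \frac{452162 + \left(-19498 + 172473\right)}{-15799 - 264270 \left(-135694 - 143200\right)} = \frac{452162 + 152975}{-15799 - -73703317380} = \frac{605137}{-15799 + 73703317380} = \frac{605137}{73703301581} = 605137 \cdot \frac{1}{73703301581} = \frac{46549}{5669484737}$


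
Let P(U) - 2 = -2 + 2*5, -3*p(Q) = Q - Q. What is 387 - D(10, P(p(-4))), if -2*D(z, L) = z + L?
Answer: 397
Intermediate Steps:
p(Q) = 0 (p(Q) = -(Q - Q)/3 = -⅓*0 = 0)
P(U) = 10 (P(U) = 2 + (-2 + 2*5) = 2 + (-2 + 10) = 2 + 8 = 10)
D(z, L) = -L/2 - z/2 (D(z, L) = -(z + L)/2 = -(L + z)/2 = -L/2 - z/2)
387 - D(10, P(p(-4))) = 387 - (-½*10 - ½*10) = 387 - (-5 - 5) = 387 - 1*(-10) = 387 + 10 = 397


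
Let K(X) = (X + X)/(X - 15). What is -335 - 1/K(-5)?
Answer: -337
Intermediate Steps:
K(X) = 2*X/(-15 + X) (K(X) = (2*X)/(-15 + X) = 2*X/(-15 + X))
-335 - 1/K(-5) = -335 - 1/(2*(-5)/(-15 - 5)) = -335 - 1/(2*(-5)/(-20)) = -335 - 1/(2*(-5)*(-1/20)) = -335 - 1/½ = -335 - 1*2 = -335 - 2 = -337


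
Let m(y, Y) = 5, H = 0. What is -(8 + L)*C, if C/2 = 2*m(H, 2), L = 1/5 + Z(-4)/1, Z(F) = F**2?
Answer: -484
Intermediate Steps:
L = 81/5 (L = 1/5 + (-4)**2/1 = 1*(1/5) + 16*1 = 1/5 + 16 = 81/5 ≈ 16.200)
C = 20 (C = 2*(2*5) = 2*10 = 20)
-(8 + L)*C = -(8 + 81/5)*20 = -121*20/5 = -1*484 = -484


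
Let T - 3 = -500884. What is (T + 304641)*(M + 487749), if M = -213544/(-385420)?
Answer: -1844542505812688/19271 ≈ -9.5716e+10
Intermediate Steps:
T = -500881 (T = 3 - 500884 = -500881)
M = 53386/96355 (M = -213544*(-1/385420) = 53386/96355 ≈ 0.55406)
(T + 304641)*(M + 487749) = (-500881 + 304641)*(53386/96355 + 487749) = -196240*46997108281/96355 = -1844542505812688/19271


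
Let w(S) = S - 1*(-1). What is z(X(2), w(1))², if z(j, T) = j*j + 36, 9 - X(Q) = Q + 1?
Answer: 5184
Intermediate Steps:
w(S) = 1 + S (w(S) = S + 1 = 1 + S)
X(Q) = 8 - Q (X(Q) = 9 - (Q + 1) = 9 - (1 + Q) = 9 + (-1 - Q) = 8 - Q)
z(j, T) = 36 + j² (z(j, T) = j² + 36 = 36 + j²)
z(X(2), w(1))² = (36 + (8 - 1*2)²)² = (36 + (8 - 2)²)² = (36 + 6²)² = (36 + 36)² = 72² = 5184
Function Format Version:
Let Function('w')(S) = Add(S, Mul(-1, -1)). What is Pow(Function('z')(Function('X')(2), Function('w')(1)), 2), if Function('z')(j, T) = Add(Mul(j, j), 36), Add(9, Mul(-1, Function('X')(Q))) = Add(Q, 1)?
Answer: 5184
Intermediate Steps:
Function('w')(S) = Add(1, S) (Function('w')(S) = Add(S, 1) = Add(1, S))
Function('X')(Q) = Add(8, Mul(-1, Q)) (Function('X')(Q) = Add(9, Mul(-1, Add(Q, 1))) = Add(9, Mul(-1, Add(1, Q))) = Add(9, Add(-1, Mul(-1, Q))) = Add(8, Mul(-1, Q)))
Function('z')(j, T) = Add(36, Pow(j, 2)) (Function('z')(j, T) = Add(Pow(j, 2), 36) = Add(36, Pow(j, 2)))
Pow(Function('z')(Function('X')(2), Function('w')(1)), 2) = Pow(Add(36, Pow(Add(8, Mul(-1, 2)), 2)), 2) = Pow(Add(36, Pow(Add(8, -2), 2)), 2) = Pow(Add(36, Pow(6, 2)), 2) = Pow(Add(36, 36), 2) = Pow(72, 2) = 5184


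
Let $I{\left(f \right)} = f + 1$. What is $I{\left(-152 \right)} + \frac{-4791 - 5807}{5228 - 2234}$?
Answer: $- \frac{231346}{1497} \approx -154.54$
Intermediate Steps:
$I{\left(f \right)} = 1 + f$
$I{\left(-152 \right)} + \frac{-4791 - 5807}{5228 - 2234} = \left(1 - 152\right) + \frac{-4791 - 5807}{5228 - 2234} = -151 - \frac{10598}{2994} = -151 - \frac{5299}{1497} = - \frac{231346}{1497}$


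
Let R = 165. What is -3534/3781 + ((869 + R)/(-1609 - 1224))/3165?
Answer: -1667964536/1784322555 ≈ -0.93479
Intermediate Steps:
-3534/3781 + ((869 + R)/(-1609 - 1224))/3165 = -3534/3781 + ((869 + 165)/(-1609 - 1224))/3165 = -3534*1/3781 + (1034/(-2833))*(1/3165) = -186/199 + (1034*(-1/2833))*(1/3165) = -186/199 - 1034/2833*1/3165 = -186/199 - 1034/8966445 = -1667964536/1784322555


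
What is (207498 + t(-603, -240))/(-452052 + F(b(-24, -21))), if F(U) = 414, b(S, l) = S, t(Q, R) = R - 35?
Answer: -207223/451638 ≈ -0.45883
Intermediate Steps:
t(Q, R) = -35 + R
(207498 + t(-603, -240))/(-452052 + F(b(-24, -21))) = (207498 + (-35 - 240))/(-452052 + 414) = (207498 - 275)/(-451638) = 207223*(-1/451638) = -207223/451638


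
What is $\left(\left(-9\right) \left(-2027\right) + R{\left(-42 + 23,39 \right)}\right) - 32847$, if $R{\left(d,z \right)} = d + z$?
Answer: $-14584$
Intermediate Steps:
$\left(\left(-9\right) \left(-2027\right) + R{\left(-42 + 23,39 \right)}\right) - 32847 = \left(\left(-9\right) \left(-2027\right) + \left(\left(-42 + 23\right) + 39\right)\right) - 32847 = \left(18243 + \left(-19 + 39\right)\right) - 32847 = \left(18243 + 20\right) - 32847 = 18263 - 32847 = -14584$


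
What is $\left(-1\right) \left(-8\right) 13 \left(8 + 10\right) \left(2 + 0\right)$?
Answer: $3744$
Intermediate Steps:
$\left(-1\right) \left(-8\right) 13 \left(8 + 10\right) \left(2 + 0\right) = 8 \cdot 13 \cdot 18 \cdot 2 = 104 \cdot 36 = 3744$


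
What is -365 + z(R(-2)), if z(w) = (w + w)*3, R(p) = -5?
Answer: -395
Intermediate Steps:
z(w) = 6*w (z(w) = (2*w)*3 = 6*w)
-365 + z(R(-2)) = -365 + 6*(-5) = -365 - 30 = -395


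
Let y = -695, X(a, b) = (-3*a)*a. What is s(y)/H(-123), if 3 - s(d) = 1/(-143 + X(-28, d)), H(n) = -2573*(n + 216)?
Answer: -7486/597026055 ≈ -1.2539e-5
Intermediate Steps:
X(a, b) = -3*a**2
H(n) = -555768 - 2573*n (H(n) = -2573*(216 + n) = -555768 - 2573*n)
s(d) = 7486/2495 (s(d) = 3 - 1/(-143 - 3*(-28)**2) = 3 - 1/(-143 - 3*784) = 3 - 1/(-143 - 2352) = 3 - 1/(-2495) = 3 - 1*(-1/2495) = 3 + 1/2495 = 7486/2495)
s(y)/H(-123) = 7486/(2495*(-555768 - 2573*(-123))) = 7486/(2495*(-555768 + 316479)) = (7486/2495)/(-239289) = (7486/2495)*(-1/239289) = -7486/597026055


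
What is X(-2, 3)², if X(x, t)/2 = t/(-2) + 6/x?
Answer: 81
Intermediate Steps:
X(x, t) = -t + 12/x (X(x, t) = 2*(t/(-2) + 6/x) = 2*(t*(-½) + 6/x) = 2*(-t/2 + 6/x) = 2*(6/x - t/2) = -t + 12/x)
X(-2, 3)² = (-1*3 + 12/(-2))² = (-3 + 12*(-½))² = (-3 - 6)² = (-9)² = 81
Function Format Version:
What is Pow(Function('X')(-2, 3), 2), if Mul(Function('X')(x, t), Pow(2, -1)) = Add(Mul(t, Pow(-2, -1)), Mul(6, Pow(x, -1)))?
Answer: 81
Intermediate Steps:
Function('X')(x, t) = Add(Mul(-1, t), Mul(12, Pow(x, -1))) (Function('X')(x, t) = Mul(2, Add(Mul(t, Pow(-2, -1)), Mul(6, Pow(x, -1)))) = Mul(2, Add(Mul(t, Rational(-1, 2)), Mul(6, Pow(x, -1)))) = Mul(2, Add(Mul(Rational(-1, 2), t), Mul(6, Pow(x, -1)))) = Mul(2, Add(Mul(6, Pow(x, -1)), Mul(Rational(-1, 2), t))) = Add(Mul(-1, t), Mul(12, Pow(x, -1))))
Pow(Function('X')(-2, 3), 2) = Pow(Add(Mul(-1, 3), Mul(12, Pow(-2, -1))), 2) = Pow(Add(-3, Mul(12, Rational(-1, 2))), 2) = Pow(Add(-3, -6), 2) = Pow(-9, 2) = 81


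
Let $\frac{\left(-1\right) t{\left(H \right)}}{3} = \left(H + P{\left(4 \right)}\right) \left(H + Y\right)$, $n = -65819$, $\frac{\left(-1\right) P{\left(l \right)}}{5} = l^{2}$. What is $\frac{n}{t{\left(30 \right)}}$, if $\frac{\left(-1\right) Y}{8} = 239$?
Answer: $\frac{65819}{282300} \approx 0.23315$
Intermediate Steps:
$Y = -1912$ ($Y = \left(-8\right) 239 = -1912$)
$P{\left(l \right)} = - 5 l^{2}$
$t{\left(H \right)} = - 3 \left(-1912 + H\right) \left(-80 + H\right)$ ($t{\left(H \right)} = - 3 \left(H - 5 \cdot 4^{2}\right) \left(H - 1912\right) = - 3 \left(H - 80\right) \left(-1912 + H\right) = - 3 \left(-80 + H\right) \left(-1912 + H\right) = - 3 \left(-1912 + H\right) \left(-80 + H\right)$)
$\frac{n}{t{\left(30 \right)}} = - \frac{65819}{-458880 - 3 \cdot 30^{2} + 5976 \cdot 30} = - \frac{65819}{-458880 - 2700 + 179280} = - \frac{65819}{-282300} = \left(-65819\right) \left(- \frac{1}{282300}\right) = \frac{65819}{282300}$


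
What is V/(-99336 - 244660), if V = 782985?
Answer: -782985/343996 ≈ -2.2761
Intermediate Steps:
V/(-99336 - 244660) = 782985/(-99336 - 244660) = 782985/(-343996) = 782985*(-1/343996) = -782985/343996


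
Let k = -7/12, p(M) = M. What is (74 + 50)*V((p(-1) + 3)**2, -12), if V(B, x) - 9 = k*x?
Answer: 1984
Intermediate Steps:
k = -7/12 (k = -7*1/12 = -7/12 ≈ -0.58333)
V(B, x) = 9 - 7*x/12
(74 + 50)*V((p(-1) + 3)**2, -12) = (74 + 50)*(9 - 7/12*(-12)) = 124*(9 + 7) = 124*16 = 1984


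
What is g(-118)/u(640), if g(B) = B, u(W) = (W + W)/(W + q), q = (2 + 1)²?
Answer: -38291/640 ≈ -59.830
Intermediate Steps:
q = 9 (q = 3² = 9)
u(W) = 2*W/(9 + W) (u(W) = (W + W)/(W + 9) = (2*W)/(9 + W) = 2*W/(9 + W))
g(-118)/u(640) = -118/(2*640/(9 + 640)) = -118/(2*640/649) = -118/(2*640*(1/649)) = -118/1280/649 = -118*649/1280 = -38291/640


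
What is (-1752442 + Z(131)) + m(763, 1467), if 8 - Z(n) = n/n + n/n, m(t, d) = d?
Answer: -1750969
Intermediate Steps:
Z(n) = 6 (Z(n) = 8 - (n/n + n/n) = 8 - (1 + 1) = 8 - 1*2 = 8 - 2 = 6)
(-1752442 + Z(131)) + m(763, 1467) = (-1752442 + 6) + 1467 = -1752436 + 1467 = -1750969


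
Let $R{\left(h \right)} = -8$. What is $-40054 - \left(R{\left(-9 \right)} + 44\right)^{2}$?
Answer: $-41350$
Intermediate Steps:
$-40054 - \left(R{\left(-9 \right)} + 44\right)^{2} = -40054 - \left(-8 + 44\right)^{2} = -40054 - 36^{2} = -40054 - 1296 = -41350$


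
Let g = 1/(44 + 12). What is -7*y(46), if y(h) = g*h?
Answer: -23/4 ≈ -5.7500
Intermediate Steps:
g = 1/56 ≈ 0.017857
y(h) = h/56
-7*y(46) = -46/8 = -7*23/28 = -23/4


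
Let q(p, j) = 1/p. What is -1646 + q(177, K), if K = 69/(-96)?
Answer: -291341/177 ≈ -1646.0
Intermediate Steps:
K = -23/32 (K = 69*(-1/96) = -23/32 ≈ -0.71875)
-1646 + q(177, K) = -1646 + 1/177 = -291341/177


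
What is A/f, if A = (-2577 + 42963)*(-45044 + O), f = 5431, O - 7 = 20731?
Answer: -981622116/5431 ≈ -1.8074e+5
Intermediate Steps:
O = 20738 (O = 7 + 20731 = 20738)
A = -981622116 (A = (-2577 + 42963)*(-45044 + 20738) = 40386*(-24306) = -981622116)
A/f = -981622116/5431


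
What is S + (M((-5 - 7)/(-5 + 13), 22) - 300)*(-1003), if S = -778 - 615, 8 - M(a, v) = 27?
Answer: 318564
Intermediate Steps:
M(a, v) = -19 (M(a, v) = 8 - 1*27 = 8 - 27 = -19)
S = -1393
S + (M((-5 - 7)/(-5 + 13), 22) - 300)*(-1003) = -1393 + (-19 - 300)*(-1003) = -1393 - 319*(-1003) = -1393 + 319957 = 318564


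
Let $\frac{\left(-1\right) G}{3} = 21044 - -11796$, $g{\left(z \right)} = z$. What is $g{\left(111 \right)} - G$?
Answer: $98631$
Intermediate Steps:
$G = -98520$ ($G = - 3 \left(21044 - -11796\right) = - 3 \left(21044 + 11796\right) = \left(-3\right) 32840 = -98520$)
$g{\left(111 \right)} - G = 111 - -98520 = 111 + 98520 = 98631$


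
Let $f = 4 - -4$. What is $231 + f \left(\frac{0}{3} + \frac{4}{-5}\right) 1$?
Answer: $\frac{1123}{5} \approx 224.6$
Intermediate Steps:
$f = 8$ ($f = 4 + 4 = 8$)
$231 + f \left(\frac{0}{3} + \frac{4}{-5}\right) 1 = 231 + 8 \left(\frac{0}{3} + \frac{4}{-5}\right) 1 = 231 + 8 \left(0 \cdot \frac{1}{3} + 4 \left(- \frac{1}{5}\right)\right) 1 = 231 + 8 \left(0 - \frac{4}{5}\right) 1 = 231 + 8 \left(- \frac{4}{5}\right) 1 = 231 - \frac{32}{5} = \frac{1123}{5}$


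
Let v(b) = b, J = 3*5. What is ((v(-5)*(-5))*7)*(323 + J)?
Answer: 59150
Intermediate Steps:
J = 15
((v(-5)*(-5))*7)*(323 + J) = (-5*(-5)*7)*(323 + 15) = (25*7)*338 = 175*338 = 59150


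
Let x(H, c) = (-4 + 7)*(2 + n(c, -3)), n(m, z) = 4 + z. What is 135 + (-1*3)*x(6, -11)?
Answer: 108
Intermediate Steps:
x(H, c) = 9 (x(H, c) = (-4 + 7)*(2 + (4 - 3)) = 3*(2 + 1) = 3*3 = 9)
135 + (-1*3)*x(6, -11) = 135 - 1*3*9 = 135 - 3*9 = 135 - 27 = 108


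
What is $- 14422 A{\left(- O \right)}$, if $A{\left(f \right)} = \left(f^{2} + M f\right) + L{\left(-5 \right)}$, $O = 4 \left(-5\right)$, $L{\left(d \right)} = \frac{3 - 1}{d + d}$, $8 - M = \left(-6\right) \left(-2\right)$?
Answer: $- \frac{23060778}{5} \approx -4.6122 \cdot 10^{6}$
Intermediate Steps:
$M = -4$ ($M = 8 - \left(-6\right) \left(-2\right) = 8 - 12 = -4$)
$L{\left(d \right)} = \frac{1}{d}$ ($L{\left(d \right)} = \frac{2}{2 d} = 2 \frac{1}{2 d} = \frac{1}{d}$)
$O = -20$
$A{\left(f \right)} = - \frac{1}{5} + f^{2} - 4 f$ ($A{\left(f \right)} = \left(f^{2} - 4 f\right) + \frac{1}{-5} = \left(f^{2} - 4 f\right) - \frac{1}{5} = - \frac{1}{5} + f^{2} - 4 f$)
$- 14422 A{\left(- O \right)} = - 14422 \left(- \frac{1}{5} + \left(\left(-1\right) \left(-20\right)\right)^{2} - 4 \left(\left(-1\right) \left(-20\right)\right)\right) = - 14422 \left(- \frac{1}{5} + 20^{2} - 80\right) = - 14422 \left(- \frac{1}{5} + 400 - 80\right) = \left(-14422\right) \frac{1599}{5} = - \frac{23060778}{5}$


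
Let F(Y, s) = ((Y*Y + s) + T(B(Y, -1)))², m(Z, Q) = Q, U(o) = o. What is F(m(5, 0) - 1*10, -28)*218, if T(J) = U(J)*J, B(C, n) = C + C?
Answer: 48566912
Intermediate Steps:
B(C, n) = 2*C
T(J) = J² (T(J) = J*J = J²)
F(Y, s) = (s + 5*Y²)² (F(Y, s) = ((Y*Y + s) + (2*Y)²)² = ((Y² + s) + 4*Y²)² = ((s + Y²) + 4*Y²)² = (s + 5*Y²)²)
F(m(5, 0) - 1*10, -28)*218 = (-28 + 5*(0 - 1*10)²)²*218 = (-28 + 5*(0 - 10)²)²*218 = (-28 + 5*(-10)²)²*218 = (-28 + 5*100)²*218 = (-28 + 500)²*218 = 472²*218 = 222784*218 = 48566912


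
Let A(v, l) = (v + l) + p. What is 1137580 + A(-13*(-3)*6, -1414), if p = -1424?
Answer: 1134976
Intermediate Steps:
A(v, l) = -1424 + l + v (A(v, l) = (v + l) - 1424 = (l + v) - 1424 = -1424 + l + v)
1137580 + A(-13*(-3)*6, -1414) = 1137580 + (-1424 - 1414 - 13*(-3)*6) = 1137580 + (-1424 - 1414 + 39*6) = 1137580 + (-1424 - 1414 + 234) = 1137580 - 2604 = 1134976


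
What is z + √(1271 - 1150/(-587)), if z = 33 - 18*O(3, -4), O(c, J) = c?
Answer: -21 + √438622249/587 ≈ 14.679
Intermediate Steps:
z = -21 (z = 33 - 18*3 = 33 - 54 = -21)
z + √(1271 - 1150/(-587)) = -21 + √(1271 - 1150/(-587)) = -21 + √(1271 - 1150*(-1/587)) = -21 + √(1271 + 1150/587) = -21 + √(747227/587) = -21 + √438622249/587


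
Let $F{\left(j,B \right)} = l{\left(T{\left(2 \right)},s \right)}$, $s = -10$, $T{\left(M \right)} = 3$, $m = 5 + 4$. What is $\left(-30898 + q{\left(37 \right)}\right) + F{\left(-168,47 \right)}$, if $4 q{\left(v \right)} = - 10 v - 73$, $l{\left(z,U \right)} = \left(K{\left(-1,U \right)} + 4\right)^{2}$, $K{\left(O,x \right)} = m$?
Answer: $- \frac{123359}{4} \approx -30840.0$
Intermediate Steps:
$m = 9$
$K{\left(O,x \right)} = 9$
$l{\left(z,U \right)} = 169$ ($l{\left(z,U \right)} = \left(9 + 4\right)^{2} = 13^{2} = 169$)
$F{\left(j,B \right)} = 169$
$q{\left(v \right)} = - \frac{73}{4} - \frac{5 v}{2}$ ($q{\left(v \right)} = \frac{- 10 v - 73}{4} = \frac{-73 - 10 v}{4} = - \frac{73}{4} - \frac{5 v}{2}$)
$\left(-30898 + q{\left(37 \right)}\right) + F{\left(-168,47 \right)} = \left(-30898 - \frac{443}{4}\right) + 169 = - \frac{124035}{4} + 169 = - \frac{123359}{4}$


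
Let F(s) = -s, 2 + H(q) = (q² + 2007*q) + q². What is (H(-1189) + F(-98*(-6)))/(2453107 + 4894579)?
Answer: 440529/7347686 ≈ 0.059955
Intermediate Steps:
H(q) = -2 + 2*q² + 2007*q (H(q) = -2 + ((q² + 2007*q) + q²) = -2 + (2*q² + 2007*q) = -2 + 2*q² + 2007*q)
(H(-1189) + F(-98*(-6)))/(2453107 + 4894579) = ((-2 + 2*(-1189)² + 2007*(-1189)) - (-98)*(-6))/(2453107 + 4894579) = ((-2 + 2*1413721 - 2386323) - 1*588)/7347686 = ((-2 + 2827442 - 2386323) - 588)*(1/7347686) = (441117 - 588)*(1/7347686) = 440529*(1/7347686) = 440529/7347686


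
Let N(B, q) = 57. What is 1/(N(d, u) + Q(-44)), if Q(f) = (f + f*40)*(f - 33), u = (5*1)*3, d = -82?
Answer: 1/138965 ≈ 7.1961e-6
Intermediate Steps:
u = 15 (u = 5*3 = 15)
Q(f) = 41*f*(-33 + f) (Q(f) = (f + 40*f)*(-33 + f) = (41*f)*(-33 + f) = 41*f*(-33 + f))
1/(N(d, u) + Q(-44)) = 1/(57 + 41*(-44)*(-33 - 44)) = 1/(57 + 41*(-44)*(-77)) = 1/(57 + 138908) = 1/138965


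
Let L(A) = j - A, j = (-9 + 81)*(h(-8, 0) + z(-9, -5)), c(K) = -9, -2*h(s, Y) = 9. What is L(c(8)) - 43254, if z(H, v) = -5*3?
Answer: -44649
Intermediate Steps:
h(s, Y) = -9/2 (h(s, Y) = -½*9 = -9/2)
z(H, v) = -15
j = -1404 (j = (-9 + 81)*(-9/2 - 15) = 72*(-39/2) = -1404)
L(A) = -1404 - A
L(c(8)) - 43254 = (-1404 - 1*(-9)) - 43254 = (-1404 + 9) - 43254 = -1395 - 43254 = -44649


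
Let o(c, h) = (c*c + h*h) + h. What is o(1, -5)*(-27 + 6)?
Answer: -441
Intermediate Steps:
o(c, h) = h + c² + h² (o(c, h) = (c² + h²) + h = h + c² + h²)
o(1, -5)*(-27 + 6) = (-5 + 1² + (-5)²)*(-27 + 6) = (-5 + 1 + 25)*(-21) = 21*(-21) = -441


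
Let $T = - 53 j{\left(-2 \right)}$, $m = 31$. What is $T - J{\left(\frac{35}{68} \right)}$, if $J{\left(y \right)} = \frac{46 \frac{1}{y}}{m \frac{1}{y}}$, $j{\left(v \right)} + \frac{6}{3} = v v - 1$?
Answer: $- \frac{1689}{31} \approx -54.484$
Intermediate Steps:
$j{\left(v \right)} = -3 + v^{2}$ ($j{\left(v \right)} = -2 + \left(v v - 1\right) = -2 + \left(v^{2} - 1\right) = -2 + \left(-1 + v^{2}\right) = -3 + v^{2}$)
$T = -53$ ($T = - 53 \left(-3 + \left(-2\right)^{2}\right) = - 53 \left(-3 + 4\right) = \left(-53\right) 1 = -53$)
$J{\left(y \right)} = \frac{46}{31}$ ($J{\left(y \right)} = \frac{46 \frac{1}{y}}{31 \frac{1}{y}} = \frac{46}{y} \frac{y}{31} = \frac{46}{31}$)
$T - J{\left(\frac{35}{68} \right)} = -53 - \frac{46}{31} = - \frac{1689}{31}$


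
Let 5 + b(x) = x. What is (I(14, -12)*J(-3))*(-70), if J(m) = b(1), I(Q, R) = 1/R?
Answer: -70/3 ≈ -23.333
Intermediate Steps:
b(x) = -5 + x
J(m) = -4 (J(m) = -5 + 1 = -4)
(I(14, -12)*J(-3))*(-70) = (-4/(-12))*(-70) = -1/12*(-4)*(-70) = (⅓)*(-70) = -70/3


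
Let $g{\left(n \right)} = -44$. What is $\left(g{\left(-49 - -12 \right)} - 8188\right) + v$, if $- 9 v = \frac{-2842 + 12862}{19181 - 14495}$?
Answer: $- \frac{57864398}{7029} \approx -8232.2$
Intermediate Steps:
$v = - \frac{1670}{7029}$ ($v = - \frac{\left(-2842 + 12862\right) \frac{1}{19181 - 14495}}{9} = - \frac{10020 \cdot \frac{1}{4686}}{9} = \left(- \frac{1}{9}\right) \frac{1670}{781} = - \frac{1670}{7029} \approx -0.23759$)
$\left(g{\left(-49 - -12 \right)} - 8188\right) + v = \left(-44 - 8188\right) - \frac{1670}{7029} = -8232 - \frac{1670}{7029} = - \frac{57864398}{7029}$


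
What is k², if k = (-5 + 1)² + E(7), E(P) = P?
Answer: 529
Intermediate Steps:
k = 23 (k = (-5 + 1)² + 7 = (-4)² + 7 = 16 + 7 = 23)
k² = 23² = 529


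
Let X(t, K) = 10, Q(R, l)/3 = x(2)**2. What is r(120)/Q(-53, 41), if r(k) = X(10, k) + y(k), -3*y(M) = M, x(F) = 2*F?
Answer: -5/8 ≈ -0.62500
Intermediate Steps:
y(M) = -M/3
Q(R, l) = 48 (Q(R, l) = 3*(2*2)**2 = 3*4**2 = 3*16 = 48)
r(k) = 10 - k/3
r(120)/Q(-53, 41) = (10 - 1/3*120)/48 = (10 - 40)*(1/48) = -30*1/48 = -5/8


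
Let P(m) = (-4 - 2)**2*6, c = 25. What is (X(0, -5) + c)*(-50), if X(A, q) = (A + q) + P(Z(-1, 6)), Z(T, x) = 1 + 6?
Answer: -11800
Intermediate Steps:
Z(T, x) = 7
P(m) = 216 (P(m) = (-6)**2*6 = 36*6 = 216)
X(A, q) = 216 + A + q (X(A, q) = (A + q) + 216 = 216 + A + q)
(X(0, -5) + c)*(-50) = ((216 + 0 - 5) + 25)*(-50) = (211 + 25)*(-50) = 236*(-50) = -11800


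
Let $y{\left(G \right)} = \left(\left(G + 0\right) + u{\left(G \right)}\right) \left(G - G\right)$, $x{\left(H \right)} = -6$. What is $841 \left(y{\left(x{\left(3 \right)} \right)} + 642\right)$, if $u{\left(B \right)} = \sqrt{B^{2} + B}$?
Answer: $539922$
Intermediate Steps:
$u{\left(B \right)} = \sqrt{B + B^{2}}$
$y{\left(G \right)} = 0$ ($y{\left(G \right)} = \left(\left(G + 0\right) + \sqrt{G \left(1 + G\right)}\right) \left(G - G\right) = \left(G + \sqrt{G \left(1 + G\right)}\right) 0 = 0$)
$841 \left(y{\left(x{\left(3 \right)} \right)} + 642\right) = 841 \left(0 + 642\right) = 841 \cdot 642 = 539922$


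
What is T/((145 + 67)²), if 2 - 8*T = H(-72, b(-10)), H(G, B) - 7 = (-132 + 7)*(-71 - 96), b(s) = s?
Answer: -1305/22472 ≈ -0.058072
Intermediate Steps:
H(G, B) = 20882 (H(G, B) = 7 + (-132 + 7)*(-71 - 96) = 7 - 125*(-167) = 7 + 20875 = 20882)
T = -2610 (T = ¼ - ⅛*20882 = ¼ - 10441/4 = -2610)
T/((145 + 67)²) = -2610/(145 + 67)² = -2610/(212²) = -2610/44944 = -2610*1/44944 = -1305/22472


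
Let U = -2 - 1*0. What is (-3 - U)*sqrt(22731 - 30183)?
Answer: -18*I*sqrt(23) ≈ -86.325*I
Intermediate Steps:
U = -2 (U = -2 + 0 = -2)
(-3 - U)*sqrt(22731 - 30183) = (-3 - 1*(-2))*sqrt(22731 - 30183) = (-3 + 2)*sqrt(-7452) = -18*I*sqrt(23)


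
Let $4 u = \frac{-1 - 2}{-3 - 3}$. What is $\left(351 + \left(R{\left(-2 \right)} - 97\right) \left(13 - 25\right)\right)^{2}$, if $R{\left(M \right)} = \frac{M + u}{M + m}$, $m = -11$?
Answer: $\frac{1548029025}{676} \approx 2.29 \cdot 10^{6}$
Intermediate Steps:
$u = \frac{1}{8}$ ($u = \frac{\left(-1 - 2\right) \frac{1}{-3 - 3}}{4} = \frac{\left(-3\right) \frac{1}{-6}}{4} = \frac{\left(-3\right) \left(- \frac{1}{6}\right)}{4} = \frac{1}{4} \cdot \frac{1}{2} = \frac{1}{8} \approx 0.125$)
$R{\left(M \right)} = \frac{\frac{1}{8} + M}{-11 + M}$ ($R{\left(M \right)} = \frac{M + \frac{1}{8}}{M - 11} = \frac{\frac{1}{8} + M}{-11 + M}$)
$\left(351 + \left(R{\left(-2 \right)} - 97\right) \left(13 - 25\right)\right)^{2} = \left(351 + \left(\frac{\frac{1}{8} - 2}{-11 - 2} - 97\right) \left(13 - 25\right)\right)^{2} = \left(351 + \left(\frac{1}{-13} \left(- \frac{15}{8}\right) - 97\right) \left(-12\right)\right)^{2} = \left(351 + \left(\left(- \frac{1}{13}\right) \left(- \frac{15}{8}\right) - 97\right) \left(-12\right)\right)^{2} = \left(351 + \left(\frac{15}{104} - 97\right) \left(-12\right)\right)^{2} = \left(351 - - \frac{30219}{26}\right)^{2} = \left(351 + \frac{30219}{26}\right)^{2} = \left(\frac{39345}{26}\right)^{2} = \frac{1548029025}{676}$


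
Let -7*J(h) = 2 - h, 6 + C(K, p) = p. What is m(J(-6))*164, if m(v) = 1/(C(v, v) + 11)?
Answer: 1148/27 ≈ 42.518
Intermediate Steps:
C(K, p) = -6 + p
J(h) = -2/7 + h/7 (J(h) = -(2 - h)/7 = -2/7 + h/7)
m(v) = 1/(5 + v) (m(v) = 1/((-6 + v) + 11) = 1/(5 + v))
m(J(-6))*164 = 164/(5 + (-2/7 + (1/7)*(-6))) = 164/(5 + (-2/7 - 6/7)) = 164/(5 - 8/7) = 164/(27/7) = (7/27)*164 = 1148/27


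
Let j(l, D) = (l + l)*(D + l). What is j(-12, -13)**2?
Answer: 360000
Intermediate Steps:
j(l, D) = 2*l*(D + l) (j(l, D) = (2*l)*(D + l) = 2*l*(D + l))
j(-12, -13)**2 = (2*(-12)*(-13 - 12))**2 = (2*(-12)*(-25))**2 = 600**2 = 360000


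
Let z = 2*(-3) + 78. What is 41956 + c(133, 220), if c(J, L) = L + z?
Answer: 42248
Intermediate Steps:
z = 72 (z = -6 + 78 = 72)
c(J, L) = 72 + L (c(J, L) = L + 72 = 72 + L)
41956 + c(133, 220) = 41956 + (72 + 220) = 41956 + 292 = 42248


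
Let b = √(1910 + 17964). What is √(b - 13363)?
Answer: √(-13363 + √19874) ≈ 114.99*I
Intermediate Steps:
b = √19874 ≈ 140.98
√(b - 13363) = √(√19874 - 13363) = √(-13363 + √19874)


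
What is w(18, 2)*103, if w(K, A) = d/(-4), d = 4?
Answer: -103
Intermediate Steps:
w(K, A) = -1 (w(K, A) = 4/(-4) = 4*(-¼) = -1)
w(18, 2)*103 = -1*103 = -103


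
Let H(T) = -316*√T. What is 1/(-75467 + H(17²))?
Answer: -1/80839 ≈ -1.2370e-5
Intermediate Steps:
1/(-75467 + H(17²)) = 1/(-75467 - 316*√(17²)) = 1/(-75467 - 316*√289) = 1/(-75467 - 316*17) = 1/(-75467 - 5372) = 1/(-80839) = -1/80839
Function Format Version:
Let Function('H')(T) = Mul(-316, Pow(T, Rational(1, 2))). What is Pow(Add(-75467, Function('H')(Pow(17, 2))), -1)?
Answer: Rational(-1, 80839) ≈ -1.2370e-5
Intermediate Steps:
Pow(Add(-75467, Function('H')(Pow(17, 2))), -1) = Pow(Add(-75467, Mul(-316, Pow(Pow(17, 2), Rational(1, 2)))), -1) = Pow(Add(-75467, Mul(-316, Pow(289, Rational(1, 2)))), -1) = Pow(Add(-75467, Mul(-316, 17)), -1) = Pow(Add(-75467, -5372), -1) = Pow(-80839, -1) = Rational(-1, 80839)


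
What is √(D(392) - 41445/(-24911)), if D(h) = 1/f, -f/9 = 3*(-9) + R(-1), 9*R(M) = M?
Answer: √15404637336361/3039142 ≈ 1.2914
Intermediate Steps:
R(M) = M/9
f = 244 (f = -9*(3*(-9) + (⅑)*(-1)) = -9*(-27 - ⅑) = -9*(-244/9) = 244)
D(h) = 1/244
√(D(392) - 41445/(-24911)) = √(1/244 - 41445/(-24911)) = √(1/244 - 41445*(-1/24911)) = √(1/244 + 41445/24911) = √(10137491/6078284) = √15404637336361/3039142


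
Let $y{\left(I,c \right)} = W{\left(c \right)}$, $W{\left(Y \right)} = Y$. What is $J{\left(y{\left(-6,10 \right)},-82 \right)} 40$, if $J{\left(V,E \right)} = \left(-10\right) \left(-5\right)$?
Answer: $2000$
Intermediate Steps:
$y{\left(I,c \right)} = c$
$J{\left(V,E \right)} = 50$
$J{\left(y{\left(-6,10 \right)},-82 \right)} 40 = 50 \cdot 40 = 2000$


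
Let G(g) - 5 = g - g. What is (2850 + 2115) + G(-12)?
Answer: 4970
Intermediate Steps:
G(g) = 5 (G(g) = 5 + (g - g) = 5 + 0 = 5)
(2850 + 2115) + G(-12) = (2850 + 2115) + 5 = 4965 + 5 = 4970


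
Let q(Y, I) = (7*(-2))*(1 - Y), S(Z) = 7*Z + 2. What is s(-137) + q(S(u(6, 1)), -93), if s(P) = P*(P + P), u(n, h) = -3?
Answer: 37258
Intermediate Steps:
S(Z) = 2 + 7*Z
q(Y, I) = -14 + 14*Y (q(Y, I) = -14*(1 - Y) = -14 + 14*Y)
s(P) = 2*P**2 (s(P) = P*(2*P) = 2*P**2)
s(-137) + q(S(u(6, 1)), -93) = 2*(-137)**2 + (-14 + 14*(2 + 7*(-3))) = 2*18769 + (-14 + 14*(2 - 21)) = 37538 + (-14 + 14*(-19)) = 37538 + (-14 - 266) = 37538 - 280 = 37258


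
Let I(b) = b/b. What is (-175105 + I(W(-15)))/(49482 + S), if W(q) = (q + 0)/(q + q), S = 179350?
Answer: -5472/7151 ≈ -0.76521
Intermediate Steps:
W(q) = ½ (W(q) = q/((2*q)) = q*(1/(2*q)) = ½)
I(b) = 1
(-175105 + I(W(-15)))/(49482 + S) = (-175105 + 1)/(49482 + 179350) = -175104/228832 = -175104*1/228832 = -5472/7151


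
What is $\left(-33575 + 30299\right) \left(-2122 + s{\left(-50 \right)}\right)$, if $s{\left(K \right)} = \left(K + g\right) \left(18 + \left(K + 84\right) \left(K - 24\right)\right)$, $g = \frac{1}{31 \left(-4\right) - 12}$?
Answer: $- \frac{6838775307}{17} \approx -4.0228 \cdot 10^{8}$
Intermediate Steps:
$g = - \frac{1}{136}$ ($g = \frac{1}{-124 - 12} = \frac{1}{-136} = - \frac{1}{136} \approx -0.0073529$)
$s{\left(K \right)} = \left(18 + \left(-24 + K\right) \left(84 + K\right)\right) \left(- \frac{1}{136} + K\right)$ ($s{\left(K \right)} = \left(K - \frac{1}{136}\right) \left(18 + \left(K + 84\right) \left(K - 24\right)\right) = \left(- \frac{1}{136} + K\right) \left(18 + \left(84 + K\right) \left(-24 + K\right)\right) = \left(- \frac{1}{136} + K\right) \left(18 + \left(-24 + K\right) \left(84 + K\right)\right) = \left(18 + \left(-24 + K\right) \left(84 + K\right)\right) \left(- \frac{1}{136} + K\right)$)
$\left(-33575 + 30299\right) \left(-2122 + s{\left(-50 \right)}\right) = \left(-33575 + 30299\right) \left(-2122 + \left(\frac{999}{68} + \left(-50\right)^{3} - - \frac{1698675}{17} + \frac{8159 \left(-50\right)^{2}}{136}\right)\right) = - 3276 \left(-2122 + \left(\frac{999}{68} - 125000 + \frac{1698675}{17} + \frac{8159}{136} \cdot 2500\right)\right) = - 3276 \left(-2122 + \left(\frac{999}{68} - 125000 + \frac{1698675}{17} + \frac{5099375}{34}\right)\right) = - 3276 \left(-2122 + \frac{8494449}{68}\right) = \left(-3276\right) \frac{8350153}{68} = - \frac{6838775307}{17}$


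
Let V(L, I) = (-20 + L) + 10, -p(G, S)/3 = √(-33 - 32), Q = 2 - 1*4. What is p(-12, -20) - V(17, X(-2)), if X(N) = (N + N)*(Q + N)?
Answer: -7 - 3*I*√65 ≈ -7.0 - 24.187*I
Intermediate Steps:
Q = -2 (Q = 2 - 4 = -2)
X(N) = 2*N*(-2 + N) (X(N) = (N + N)*(-2 + N) = (2*N)*(-2 + N) = 2*N*(-2 + N))
p(G, S) = -3*I*√65 (p(G, S) = -3*√(-33 - 32) = -3*I*√65)
V(L, I) = -10 + L
p(-12, -20) - V(17, X(-2)) = -3*I*√65 - (-10 + 17) = -3*I*√65 - 1*7 = -3*I*√65 - 7 = -7 - 3*I*√65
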